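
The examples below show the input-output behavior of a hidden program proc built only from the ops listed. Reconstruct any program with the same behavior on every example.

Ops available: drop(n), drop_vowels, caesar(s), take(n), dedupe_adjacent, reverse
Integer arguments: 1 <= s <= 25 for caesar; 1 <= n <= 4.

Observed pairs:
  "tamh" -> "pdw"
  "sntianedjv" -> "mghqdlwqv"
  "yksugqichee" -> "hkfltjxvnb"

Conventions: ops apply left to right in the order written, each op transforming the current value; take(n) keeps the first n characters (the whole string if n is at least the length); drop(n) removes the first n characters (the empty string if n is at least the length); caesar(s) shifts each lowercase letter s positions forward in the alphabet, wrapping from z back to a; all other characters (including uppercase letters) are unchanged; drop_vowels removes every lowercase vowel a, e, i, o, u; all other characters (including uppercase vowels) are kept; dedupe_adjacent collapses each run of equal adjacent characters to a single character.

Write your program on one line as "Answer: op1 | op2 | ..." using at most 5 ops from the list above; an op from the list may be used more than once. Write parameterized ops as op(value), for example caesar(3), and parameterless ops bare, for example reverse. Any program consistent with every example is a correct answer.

caesar(4) | reverse | caesar(17) | drop(1) | caesar(8)

Check, running the answer program on each example:
  "tamh" -> "xeql" -> "lqex" -> "chvo" -> "hvo" -> "pdw"
  "sntianedjv" -> "wrxmerihnz" -> "znhiremxrw" -> "qeyzivdoin" -> "eyzivdoin" -> "mghqdlwqv"
  "yksugqichee" -> "cowykumglii" -> "iilgmukywoc" -> "zzcxdlbpnft" -> "zcxdlbpnft" -> "hkfltjxvnb"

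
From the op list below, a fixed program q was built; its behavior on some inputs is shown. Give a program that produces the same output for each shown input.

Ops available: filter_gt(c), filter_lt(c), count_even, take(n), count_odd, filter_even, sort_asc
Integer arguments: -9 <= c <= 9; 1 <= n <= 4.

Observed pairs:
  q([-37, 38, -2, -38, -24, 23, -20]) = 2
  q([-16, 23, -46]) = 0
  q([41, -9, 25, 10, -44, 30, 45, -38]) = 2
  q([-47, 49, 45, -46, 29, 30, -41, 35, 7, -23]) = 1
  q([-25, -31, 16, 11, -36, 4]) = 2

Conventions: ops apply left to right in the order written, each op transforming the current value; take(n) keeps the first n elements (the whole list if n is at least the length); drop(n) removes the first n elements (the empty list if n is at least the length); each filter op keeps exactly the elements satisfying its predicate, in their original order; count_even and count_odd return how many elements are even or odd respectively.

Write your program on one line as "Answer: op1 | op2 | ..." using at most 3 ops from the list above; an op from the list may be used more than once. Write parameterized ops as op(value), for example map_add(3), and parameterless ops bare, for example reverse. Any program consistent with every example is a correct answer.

filter_gt(-9) | count_even

Check, running the answer program on each example:
  [-37, 38, -2, -38, -24, 23, -20] -> [38, -2, 23] -> 2
  [-16, 23, -46] -> [23] -> 0
  [41, -9, 25, 10, -44, 30, 45, -38] -> [41, 25, 10, 30, 45] -> 2
  [-47, 49, 45, -46, 29, 30, -41, 35, 7, -23] -> [49, 45, 29, 30, 35, 7] -> 1
  [-25, -31, 16, 11, -36, 4] -> [16, 11, 4] -> 2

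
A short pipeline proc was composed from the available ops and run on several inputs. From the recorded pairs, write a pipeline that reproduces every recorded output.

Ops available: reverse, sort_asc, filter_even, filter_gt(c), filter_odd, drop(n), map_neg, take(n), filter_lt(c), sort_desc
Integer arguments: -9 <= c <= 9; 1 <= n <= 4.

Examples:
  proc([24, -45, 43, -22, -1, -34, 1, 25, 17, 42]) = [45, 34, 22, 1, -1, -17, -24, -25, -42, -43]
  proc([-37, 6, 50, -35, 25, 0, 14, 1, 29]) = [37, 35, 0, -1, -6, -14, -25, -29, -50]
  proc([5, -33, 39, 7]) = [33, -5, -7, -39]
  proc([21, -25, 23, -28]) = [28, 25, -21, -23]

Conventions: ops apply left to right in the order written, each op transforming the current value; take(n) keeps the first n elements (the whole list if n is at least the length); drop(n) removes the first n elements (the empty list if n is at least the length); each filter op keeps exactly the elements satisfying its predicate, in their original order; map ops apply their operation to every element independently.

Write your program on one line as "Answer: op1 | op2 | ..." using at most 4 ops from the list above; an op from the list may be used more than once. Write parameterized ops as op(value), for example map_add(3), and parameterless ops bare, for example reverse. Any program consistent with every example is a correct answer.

reverse | map_neg | sort_desc

Check, running the answer program on each example:
  [24, -45, 43, -22, -1, -34, 1, 25, 17, 42] -> [42, 17, 25, 1, -34, -1, -22, 43, -45, 24] -> [-42, -17, -25, -1, 34, 1, 22, -43, 45, -24] -> [45, 34, 22, 1, -1, -17, -24, -25, -42, -43]
  [-37, 6, 50, -35, 25, 0, 14, 1, 29] -> [29, 1, 14, 0, 25, -35, 50, 6, -37] -> [-29, -1, -14, 0, -25, 35, -50, -6, 37] -> [37, 35, 0, -1, -6, -14, -25, -29, -50]
  [5, -33, 39, 7] -> [7, 39, -33, 5] -> [-7, -39, 33, -5] -> [33, -5, -7, -39]
  [21, -25, 23, -28] -> [-28, 23, -25, 21] -> [28, -23, 25, -21] -> [28, 25, -21, -23]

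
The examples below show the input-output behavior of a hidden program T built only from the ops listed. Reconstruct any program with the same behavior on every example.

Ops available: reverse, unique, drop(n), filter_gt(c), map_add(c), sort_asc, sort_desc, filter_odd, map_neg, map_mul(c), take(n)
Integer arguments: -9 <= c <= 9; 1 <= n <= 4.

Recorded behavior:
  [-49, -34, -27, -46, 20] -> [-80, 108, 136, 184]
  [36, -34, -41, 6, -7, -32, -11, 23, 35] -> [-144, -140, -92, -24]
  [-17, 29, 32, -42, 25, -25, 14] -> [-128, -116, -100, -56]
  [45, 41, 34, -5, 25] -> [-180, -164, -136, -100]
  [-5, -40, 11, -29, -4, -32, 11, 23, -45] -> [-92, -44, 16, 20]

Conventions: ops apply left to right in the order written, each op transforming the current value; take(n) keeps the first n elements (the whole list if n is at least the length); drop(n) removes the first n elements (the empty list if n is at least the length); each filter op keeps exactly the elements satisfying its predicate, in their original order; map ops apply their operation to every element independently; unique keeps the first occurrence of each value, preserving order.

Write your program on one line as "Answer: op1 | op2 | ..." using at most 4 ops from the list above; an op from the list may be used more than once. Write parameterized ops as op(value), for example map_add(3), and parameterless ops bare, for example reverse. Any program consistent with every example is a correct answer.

map_mul(-4) | unique | sort_asc | take(4)

Check, running the answer program on each example:
  [-49, -34, -27, -46, 20] -> [196, 136, 108, 184, -80] -> [196, 136, 108, 184, -80] -> [-80, 108, 136, 184, 196] -> [-80, 108, 136, 184]
  [36, -34, -41, 6, -7, -32, -11, 23, 35] -> [-144, 136, 164, -24, 28, 128, 44, -92, -140] -> [-144, 136, 164, -24, 28, 128, 44, -92, -140] -> [-144, -140, -92, -24, 28, 44, 128, 136, 164] -> [-144, -140, -92, -24]
  [-17, 29, 32, -42, 25, -25, 14] -> [68, -116, -128, 168, -100, 100, -56] -> [68, -116, -128, 168, -100, 100, -56] -> [-128, -116, -100, -56, 68, 100, 168] -> [-128, -116, -100, -56]
  [45, 41, 34, -5, 25] -> [-180, -164, -136, 20, -100] -> [-180, -164, -136, 20, -100] -> [-180, -164, -136, -100, 20] -> [-180, -164, -136, -100]
  [-5, -40, 11, -29, -4, -32, 11, 23, -45] -> [20, 160, -44, 116, 16, 128, -44, -92, 180] -> [20, 160, -44, 116, 16, 128, -92, 180] -> [-92, -44, 16, 20, 116, 128, 160, 180] -> [-92, -44, 16, 20]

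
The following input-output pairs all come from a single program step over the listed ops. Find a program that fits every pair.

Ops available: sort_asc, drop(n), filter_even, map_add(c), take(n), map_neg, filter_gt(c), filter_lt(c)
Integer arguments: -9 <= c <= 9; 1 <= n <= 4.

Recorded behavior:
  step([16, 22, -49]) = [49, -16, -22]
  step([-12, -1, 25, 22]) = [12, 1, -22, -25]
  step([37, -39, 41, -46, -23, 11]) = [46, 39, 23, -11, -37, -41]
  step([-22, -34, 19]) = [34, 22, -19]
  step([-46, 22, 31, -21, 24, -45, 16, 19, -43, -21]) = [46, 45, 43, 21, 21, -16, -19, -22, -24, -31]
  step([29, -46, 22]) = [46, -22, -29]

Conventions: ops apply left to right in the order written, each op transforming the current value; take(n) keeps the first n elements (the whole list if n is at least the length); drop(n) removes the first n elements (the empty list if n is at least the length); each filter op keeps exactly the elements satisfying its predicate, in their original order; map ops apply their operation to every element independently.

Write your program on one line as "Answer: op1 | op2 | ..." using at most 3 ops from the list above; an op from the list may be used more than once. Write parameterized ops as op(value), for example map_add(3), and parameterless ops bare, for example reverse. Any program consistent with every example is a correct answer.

sort_asc | map_neg

Check, running the answer program on each example:
  [16, 22, -49] -> [-49, 16, 22] -> [49, -16, -22]
  [-12, -1, 25, 22] -> [-12, -1, 22, 25] -> [12, 1, -22, -25]
  [37, -39, 41, -46, -23, 11] -> [-46, -39, -23, 11, 37, 41] -> [46, 39, 23, -11, -37, -41]
  [-22, -34, 19] -> [-34, -22, 19] -> [34, 22, -19]
  [-46, 22, 31, -21, 24, -45, 16, 19, -43, -21] -> [-46, -45, -43, -21, -21, 16, 19, 22, 24, 31] -> [46, 45, 43, 21, 21, -16, -19, -22, -24, -31]
  [29, -46, 22] -> [-46, 22, 29] -> [46, -22, -29]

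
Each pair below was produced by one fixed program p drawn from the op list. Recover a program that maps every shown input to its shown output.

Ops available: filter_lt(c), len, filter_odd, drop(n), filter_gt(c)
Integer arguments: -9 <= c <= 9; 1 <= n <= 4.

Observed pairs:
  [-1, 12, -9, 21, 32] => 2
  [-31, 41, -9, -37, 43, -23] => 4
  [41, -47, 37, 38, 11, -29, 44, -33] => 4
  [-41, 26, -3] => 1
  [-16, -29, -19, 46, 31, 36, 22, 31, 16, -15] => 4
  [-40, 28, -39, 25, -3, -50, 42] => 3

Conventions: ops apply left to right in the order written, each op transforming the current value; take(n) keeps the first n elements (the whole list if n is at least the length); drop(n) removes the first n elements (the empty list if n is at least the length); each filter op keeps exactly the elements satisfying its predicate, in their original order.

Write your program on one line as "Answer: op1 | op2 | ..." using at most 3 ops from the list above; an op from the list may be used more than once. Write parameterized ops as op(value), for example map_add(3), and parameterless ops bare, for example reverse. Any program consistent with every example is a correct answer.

drop(2) | filter_odd | len

Check, running the answer program on each example:
  [-1, 12, -9, 21, 32] -> [-9, 21, 32] -> [-9, 21] -> 2
  [-31, 41, -9, -37, 43, -23] -> [-9, -37, 43, -23] -> [-9, -37, 43, -23] -> 4
  [41, -47, 37, 38, 11, -29, 44, -33] -> [37, 38, 11, -29, 44, -33] -> [37, 11, -29, -33] -> 4
  [-41, 26, -3] -> [-3] -> [-3] -> 1
  [-16, -29, -19, 46, 31, 36, 22, 31, 16, -15] -> [-19, 46, 31, 36, 22, 31, 16, -15] -> [-19, 31, 31, -15] -> 4
  [-40, 28, -39, 25, -3, -50, 42] -> [-39, 25, -3, -50, 42] -> [-39, 25, -3] -> 3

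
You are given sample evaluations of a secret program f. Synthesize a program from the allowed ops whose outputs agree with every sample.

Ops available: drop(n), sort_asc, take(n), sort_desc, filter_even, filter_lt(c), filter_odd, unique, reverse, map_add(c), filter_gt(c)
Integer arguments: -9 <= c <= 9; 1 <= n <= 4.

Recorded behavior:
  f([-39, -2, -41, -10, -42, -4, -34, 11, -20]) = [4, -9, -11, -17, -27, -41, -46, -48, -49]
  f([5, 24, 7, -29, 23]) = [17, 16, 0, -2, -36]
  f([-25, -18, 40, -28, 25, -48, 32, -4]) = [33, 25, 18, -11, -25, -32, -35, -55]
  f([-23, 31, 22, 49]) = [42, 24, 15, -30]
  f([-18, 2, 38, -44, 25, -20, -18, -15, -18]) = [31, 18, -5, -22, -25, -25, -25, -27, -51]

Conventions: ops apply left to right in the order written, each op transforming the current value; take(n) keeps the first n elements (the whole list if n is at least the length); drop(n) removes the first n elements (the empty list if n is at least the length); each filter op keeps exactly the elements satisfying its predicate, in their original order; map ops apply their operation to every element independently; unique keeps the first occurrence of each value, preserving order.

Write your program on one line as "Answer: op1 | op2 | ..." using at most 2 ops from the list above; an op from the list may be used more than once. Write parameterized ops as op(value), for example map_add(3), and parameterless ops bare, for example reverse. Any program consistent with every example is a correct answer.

sort_desc | map_add(-7)

Check, running the answer program on each example:
  [-39, -2, -41, -10, -42, -4, -34, 11, -20] -> [11, -2, -4, -10, -20, -34, -39, -41, -42] -> [4, -9, -11, -17, -27, -41, -46, -48, -49]
  [5, 24, 7, -29, 23] -> [24, 23, 7, 5, -29] -> [17, 16, 0, -2, -36]
  [-25, -18, 40, -28, 25, -48, 32, -4] -> [40, 32, 25, -4, -18, -25, -28, -48] -> [33, 25, 18, -11, -25, -32, -35, -55]
  [-23, 31, 22, 49] -> [49, 31, 22, -23] -> [42, 24, 15, -30]
  [-18, 2, 38, -44, 25, -20, -18, -15, -18] -> [38, 25, 2, -15, -18, -18, -18, -20, -44] -> [31, 18, -5, -22, -25, -25, -25, -27, -51]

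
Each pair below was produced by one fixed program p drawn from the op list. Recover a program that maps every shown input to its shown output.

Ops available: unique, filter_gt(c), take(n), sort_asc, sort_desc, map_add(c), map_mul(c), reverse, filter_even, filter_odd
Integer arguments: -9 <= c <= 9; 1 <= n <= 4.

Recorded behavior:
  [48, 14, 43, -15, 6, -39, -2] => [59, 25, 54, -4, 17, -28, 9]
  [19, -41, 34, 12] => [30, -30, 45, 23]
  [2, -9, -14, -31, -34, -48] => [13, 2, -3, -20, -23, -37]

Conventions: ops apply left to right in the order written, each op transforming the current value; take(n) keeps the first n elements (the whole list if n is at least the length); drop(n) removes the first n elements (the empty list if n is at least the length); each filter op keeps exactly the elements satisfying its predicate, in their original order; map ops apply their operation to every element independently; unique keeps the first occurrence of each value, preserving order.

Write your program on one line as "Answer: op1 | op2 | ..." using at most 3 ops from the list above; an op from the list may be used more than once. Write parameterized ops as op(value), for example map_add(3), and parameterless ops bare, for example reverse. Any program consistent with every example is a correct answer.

map_add(7) | map_add(4)

Check, running the answer program on each example:
  [48, 14, 43, -15, 6, -39, -2] -> [55, 21, 50, -8, 13, -32, 5] -> [59, 25, 54, -4, 17, -28, 9]
  [19, -41, 34, 12] -> [26, -34, 41, 19] -> [30, -30, 45, 23]
  [2, -9, -14, -31, -34, -48] -> [9, -2, -7, -24, -27, -41] -> [13, 2, -3, -20, -23, -37]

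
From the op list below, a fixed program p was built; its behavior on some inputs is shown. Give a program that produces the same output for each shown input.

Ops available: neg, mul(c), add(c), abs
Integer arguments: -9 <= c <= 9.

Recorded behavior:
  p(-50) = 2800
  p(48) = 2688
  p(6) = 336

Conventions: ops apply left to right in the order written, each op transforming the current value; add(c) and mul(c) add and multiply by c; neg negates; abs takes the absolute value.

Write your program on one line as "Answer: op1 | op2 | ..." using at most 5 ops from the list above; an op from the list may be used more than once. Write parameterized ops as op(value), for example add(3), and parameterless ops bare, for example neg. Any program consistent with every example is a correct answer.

mul(2) | mul(4) | mul(-7) | abs

Check, running the answer program on each example:
  -50 -> -100 -> -400 -> 2800 -> 2800
  48 -> 96 -> 384 -> -2688 -> 2688
  6 -> 12 -> 48 -> -336 -> 336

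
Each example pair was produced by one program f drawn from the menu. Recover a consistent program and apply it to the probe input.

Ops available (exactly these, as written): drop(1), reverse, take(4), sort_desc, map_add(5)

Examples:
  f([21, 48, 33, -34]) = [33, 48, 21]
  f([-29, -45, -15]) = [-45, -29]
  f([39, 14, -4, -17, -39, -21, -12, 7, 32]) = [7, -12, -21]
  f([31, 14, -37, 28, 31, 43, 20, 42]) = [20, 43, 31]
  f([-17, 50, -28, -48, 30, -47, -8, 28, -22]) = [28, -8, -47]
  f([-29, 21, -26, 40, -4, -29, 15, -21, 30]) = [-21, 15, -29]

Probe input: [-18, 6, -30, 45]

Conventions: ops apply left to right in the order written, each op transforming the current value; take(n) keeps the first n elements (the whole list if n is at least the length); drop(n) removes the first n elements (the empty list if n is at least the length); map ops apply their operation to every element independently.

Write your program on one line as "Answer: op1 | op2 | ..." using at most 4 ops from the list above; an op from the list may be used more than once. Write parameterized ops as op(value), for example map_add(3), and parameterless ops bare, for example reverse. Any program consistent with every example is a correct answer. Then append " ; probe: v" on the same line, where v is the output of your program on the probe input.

reverse | take(4) | drop(1) ; probe: [-30, 6, -18]

Check, running the answer program on each example:
  [21, 48, 33, -34] -> [-34, 33, 48, 21] -> [-34, 33, 48, 21] -> [33, 48, 21]
  [-29, -45, -15] -> [-15, -45, -29] -> [-15, -45, -29] -> [-45, -29]
  [39, 14, -4, -17, -39, -21, -12, 7, 32] -> [32, 7, -12, -21, -39, -17, -4, 14, 39] -> [32, 7, -12, -21] -> [7, -12, -21]
  [31, 14, -37, 28, 31, 43, 20, 42] -> [42, 20, 43, 31, 28, -37, 14, 31] -> [42, 20, 43, 31] -> [20, 43, 31]
  [-17, 50, -28, -48, 30, -47, -8, 28, -22] -> [-22, 28, -8, -47, 30, -48, -28, 50, -17] -> [-22, 28, -8, -47] -> [28, -8, -47]
  [-29, 21, -26, 40, -4, -29, 15, -21, 30] -> [30, -21, 15, -29, -4, 40, -26, 21, -29] -> [30, -21, 15, -29] -> [-21, 15, -29]
  probe: [-18, 6, -30, 45] -> [45, -30, 6, -18] -> [45, -30, 6, -18] -> [-30, 6, -18]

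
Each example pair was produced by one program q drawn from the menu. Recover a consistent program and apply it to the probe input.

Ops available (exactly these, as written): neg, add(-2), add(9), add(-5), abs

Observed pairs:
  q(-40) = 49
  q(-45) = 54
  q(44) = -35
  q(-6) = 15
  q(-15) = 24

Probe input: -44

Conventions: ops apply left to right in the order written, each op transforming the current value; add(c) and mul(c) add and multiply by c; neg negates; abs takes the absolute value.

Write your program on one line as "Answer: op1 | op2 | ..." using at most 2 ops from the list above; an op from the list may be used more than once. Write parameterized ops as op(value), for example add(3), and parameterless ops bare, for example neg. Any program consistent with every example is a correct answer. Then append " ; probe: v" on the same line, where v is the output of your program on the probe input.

neg | add(9) ; probe: 53

Check, running the answer program on each example:
  -40 -> 40 -> 49
  -45 -> 45 -> 54
  44 -> -44 -> -35
  -6 -> 6 -> 15
  -15 -> 15 -> 24
  probe: -44 -> 44 -> 53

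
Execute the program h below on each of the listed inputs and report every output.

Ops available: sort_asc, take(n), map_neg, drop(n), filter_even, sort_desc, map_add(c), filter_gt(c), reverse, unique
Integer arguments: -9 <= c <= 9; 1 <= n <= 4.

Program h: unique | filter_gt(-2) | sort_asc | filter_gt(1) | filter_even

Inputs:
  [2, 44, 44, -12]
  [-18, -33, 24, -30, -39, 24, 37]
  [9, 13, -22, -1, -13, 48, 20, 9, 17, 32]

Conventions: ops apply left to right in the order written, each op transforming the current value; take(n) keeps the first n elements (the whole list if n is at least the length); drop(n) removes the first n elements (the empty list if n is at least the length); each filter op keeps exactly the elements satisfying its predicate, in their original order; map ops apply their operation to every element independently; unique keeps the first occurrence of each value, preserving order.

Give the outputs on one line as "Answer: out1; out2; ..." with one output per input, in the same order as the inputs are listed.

Execution, op by op:
  [2, 44, 44, -12] -> [2, 44, -12] -> [2, 44] -> [2, 44] -> [2, 44] -> [2, 44]
  [-18, -33, 24, -30, -39, 24, 37] -> [-18, -33, 24, -30, -39, 37] -> [24, 37] -> [24, 37] -> [24, 37] -> [24]
  [9, 13, -22, -1, -13, 48, 20, 9, 17, 32] -> [9, 13, -22, -1, -13, 48, 20, 17, 32] -> [9, 13, -1, 48, 20, 17, 32] -> [-1, 9, 13, 17, 20, 32, 48] -> [9, 13, 17, 20, 32, 48] -> [20, 32, 48]

[2, 44]; [24]; [20, 32, 48]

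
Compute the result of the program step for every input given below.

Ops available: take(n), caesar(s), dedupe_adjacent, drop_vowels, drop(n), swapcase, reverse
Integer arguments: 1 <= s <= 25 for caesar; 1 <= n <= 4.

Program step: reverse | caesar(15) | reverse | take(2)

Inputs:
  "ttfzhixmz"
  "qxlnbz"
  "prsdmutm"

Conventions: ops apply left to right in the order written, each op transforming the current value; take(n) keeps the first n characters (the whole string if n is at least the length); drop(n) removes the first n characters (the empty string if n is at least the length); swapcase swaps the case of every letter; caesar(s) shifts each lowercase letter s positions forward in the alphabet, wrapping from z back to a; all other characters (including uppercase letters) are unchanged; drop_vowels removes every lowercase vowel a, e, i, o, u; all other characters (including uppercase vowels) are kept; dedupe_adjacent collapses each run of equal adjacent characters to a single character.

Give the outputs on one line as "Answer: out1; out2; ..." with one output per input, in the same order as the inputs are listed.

Execution, op by op:
  "ttfzhixmz" -> "zmxihzftt" -> "obmxwouii" -> "iiuowxmbo" -> "ii"
  "qxlnbz" -> "zbnlxq" -> "oqcamf" -> "fmacqo" -> "fm"
  "prsdmutm" -> "mtumdsrp" -> "bijbshge" -> "eghsbjib" -> "eg"

"ii"; "fm"; "eg"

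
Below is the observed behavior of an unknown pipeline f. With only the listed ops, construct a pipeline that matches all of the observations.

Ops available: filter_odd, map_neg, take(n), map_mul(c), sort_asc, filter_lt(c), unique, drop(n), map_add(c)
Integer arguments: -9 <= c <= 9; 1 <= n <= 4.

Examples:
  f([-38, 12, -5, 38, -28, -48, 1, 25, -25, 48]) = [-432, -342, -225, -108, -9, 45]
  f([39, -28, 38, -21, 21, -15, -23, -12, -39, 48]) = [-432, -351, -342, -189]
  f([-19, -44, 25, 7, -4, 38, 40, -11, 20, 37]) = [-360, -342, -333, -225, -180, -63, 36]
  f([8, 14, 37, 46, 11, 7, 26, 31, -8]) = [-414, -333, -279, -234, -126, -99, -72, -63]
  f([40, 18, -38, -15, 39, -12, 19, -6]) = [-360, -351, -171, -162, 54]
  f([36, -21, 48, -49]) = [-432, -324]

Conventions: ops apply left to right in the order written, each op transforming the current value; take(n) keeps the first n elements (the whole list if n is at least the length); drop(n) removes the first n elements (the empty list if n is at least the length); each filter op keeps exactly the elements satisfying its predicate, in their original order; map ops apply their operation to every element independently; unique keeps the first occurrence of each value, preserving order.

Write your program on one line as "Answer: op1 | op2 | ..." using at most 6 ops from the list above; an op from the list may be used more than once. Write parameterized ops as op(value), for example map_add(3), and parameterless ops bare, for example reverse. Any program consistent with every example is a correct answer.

map_neg | sort_asc | filter_lt(8) | map_neg | map_mul(-9)

Check, running the answer program on each example:
  [-38, 12, -5, 38, -28, -48, 1, 25, -25, 48] -> [38, -12, 5, -38, 28, 48, -1, -25, 25, -48] -> [-48, -38, -25, -12, -1, 5, 25, 28, 38, 48] -> [-48, -38, -25, -12, -1, 5] -> [48, 38, 25, 12, 1, -5] -> [-432, -342, -225, -108, -9, 45]
  [39, -28, 38, -21, 21, -15, -23, -12, -39, 48] -> [-39, 28, -38, 21, -21, 15, 23, 12, 39, -48] -> [-48, -39, -38, -21, 12, 15, 21, 23, 28, 39] -> [-48, -39, -38, -21] -> [48, 39, 38, 21] -> [-432, -351, -342, -189]
  [-19, -44, 25, 7, -4, 38, 40, -11, 20, 37] -> [19, 44, -25, -7, 4, -38, -40, 11, -20, -37] -> [-40, -38, -37, -25, -20, -7, 4, 11, 19, 44] -> [-40, -38, -37, -25, -20, -7, 4] -> [40, 38, 37, 25, 20, 7, -4] -> [-360, -342, -333, -225, -180, -63, 36]
  [8, 14, 37, 46, 11, 7, 26, 31, -8] -> [-8, -14, -37, -46, -11, -7, -26, -31, 8] -> [-46, -37, -31, -26, -14, -11, -8, -7, 8] -> [-46, -37, -31, -26, -14, -11, -8, -7] -> [46, 37, 31, 26, 14, 11, 8, 7] -> [-414, -333, -279, -234, -126, -99, -72, -63]
  [40, 18, -38, -15, 39, -12, 19, -6] -> [-40, -18, 38, 15, -39, 12, -19, 6] -> [-40, -39, -19, -18, 6, 12, 15, 38] -> [-40, -39, -19, -18, 6] -> [40, 39, 19, 18, -6] -> [-360, -351, -171, -162, 54]
  [36, -21, 48, -49] -> [-36, 21, -48, 49] -> [-48, -36, 21, 49] -> [-48, -36] -> [48, 36] -> [-432, -324]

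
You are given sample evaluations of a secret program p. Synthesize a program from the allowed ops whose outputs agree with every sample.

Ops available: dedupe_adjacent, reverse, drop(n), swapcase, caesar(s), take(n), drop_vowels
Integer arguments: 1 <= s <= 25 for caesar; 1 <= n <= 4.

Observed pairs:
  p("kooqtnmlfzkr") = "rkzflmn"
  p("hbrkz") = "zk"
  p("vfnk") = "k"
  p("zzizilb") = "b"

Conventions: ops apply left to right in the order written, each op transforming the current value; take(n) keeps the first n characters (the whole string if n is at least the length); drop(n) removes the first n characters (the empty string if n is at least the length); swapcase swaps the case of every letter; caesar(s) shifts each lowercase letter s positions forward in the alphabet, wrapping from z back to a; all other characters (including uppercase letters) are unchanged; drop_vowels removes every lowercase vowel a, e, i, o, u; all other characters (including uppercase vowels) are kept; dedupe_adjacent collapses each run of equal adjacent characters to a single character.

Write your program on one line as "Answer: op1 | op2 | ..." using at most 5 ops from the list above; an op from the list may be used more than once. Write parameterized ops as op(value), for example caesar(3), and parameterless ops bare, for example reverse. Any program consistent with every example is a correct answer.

dedupe_adjacent | drop_vowels | drop(3) | reverse

Check, running the answer program on each example:
  "kooqtnmlfzkr" -> "koqtnmlfzkr" -> "kqtnmlfzkr" -> "nmlfzkr" -> "rkzflmn"
  "hbrkz" -> "hbrkz" -> "hbrkz" -> "kz" -> "zk"
  "vfnk" -> "vfnk" -> "vfnk" -> "k" -> "k"
  "zzizilb" -> "zizilb" -> "zzlb" -> "b" -> "b"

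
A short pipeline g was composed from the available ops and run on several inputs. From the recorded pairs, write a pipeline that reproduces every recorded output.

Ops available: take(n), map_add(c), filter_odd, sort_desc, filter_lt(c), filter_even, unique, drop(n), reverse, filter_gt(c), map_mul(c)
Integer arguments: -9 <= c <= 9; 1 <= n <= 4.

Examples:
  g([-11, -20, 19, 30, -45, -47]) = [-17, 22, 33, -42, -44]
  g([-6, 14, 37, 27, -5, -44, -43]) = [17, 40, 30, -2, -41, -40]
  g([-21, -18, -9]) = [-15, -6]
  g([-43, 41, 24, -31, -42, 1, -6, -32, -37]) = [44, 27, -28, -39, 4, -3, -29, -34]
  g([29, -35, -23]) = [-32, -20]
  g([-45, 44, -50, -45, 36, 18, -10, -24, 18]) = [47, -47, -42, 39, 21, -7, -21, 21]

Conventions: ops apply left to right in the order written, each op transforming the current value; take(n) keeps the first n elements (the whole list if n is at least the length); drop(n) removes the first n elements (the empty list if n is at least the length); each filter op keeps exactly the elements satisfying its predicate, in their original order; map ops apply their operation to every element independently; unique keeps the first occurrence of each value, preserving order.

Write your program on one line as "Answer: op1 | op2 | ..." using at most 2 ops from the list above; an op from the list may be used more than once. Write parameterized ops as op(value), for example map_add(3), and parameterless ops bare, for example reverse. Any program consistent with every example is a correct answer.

map_add(3) | drop(1)

Check, running the answer program on each example:
  [-11, -20, 19, 30, -45, -47] -> [-8, -17, 22, 33, -42, -44] -> [-17, 22, 33, -42, -44]
  [-6, 14, 37, 27, -5, -44, -43] -> [-3, 17, 40, 30, -2, -41, -40] -> [17, 40, 30, -2, -41, -40]
  [-21, -18, -9] -> [-18, -15, -6] -> [-15, -6]
  [-43, 41, 24, -31, -42, 1, -6, -32, -37] -> [-40, 44, 27, -28, -39, 4, -3, -29, -34] -> [44, 27, -28, -39, 4, -3, -29, -34]
  [29, -35, -23] -> [32, -32, -20] -> [-32, -20]
  [-45, 44, -50, -45, 36, 18, -10, -24, 18] -> [-42, 47, -47, -42, 39, 21, -7, -21, 21] -> [47, -47, -42, 39, 21, -7, -21, 21]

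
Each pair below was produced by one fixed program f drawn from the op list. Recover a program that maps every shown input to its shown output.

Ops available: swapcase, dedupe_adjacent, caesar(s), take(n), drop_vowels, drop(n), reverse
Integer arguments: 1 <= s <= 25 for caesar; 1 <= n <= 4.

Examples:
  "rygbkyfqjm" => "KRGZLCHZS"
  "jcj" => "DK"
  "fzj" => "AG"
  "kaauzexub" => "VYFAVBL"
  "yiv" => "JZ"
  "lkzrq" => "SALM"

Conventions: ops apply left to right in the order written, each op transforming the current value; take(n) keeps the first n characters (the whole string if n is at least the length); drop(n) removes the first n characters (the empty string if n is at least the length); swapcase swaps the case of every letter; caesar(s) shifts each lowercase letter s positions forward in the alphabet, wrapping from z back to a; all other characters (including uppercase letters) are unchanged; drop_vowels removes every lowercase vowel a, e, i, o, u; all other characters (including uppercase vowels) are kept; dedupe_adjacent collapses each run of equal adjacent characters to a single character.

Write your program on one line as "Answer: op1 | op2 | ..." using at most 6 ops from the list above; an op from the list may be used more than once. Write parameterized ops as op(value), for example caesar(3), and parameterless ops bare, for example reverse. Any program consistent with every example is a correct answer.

dedupe_adjacent | reverse | caesar(1) | swapcase | drop(1)

Check, running the answer program on each example:
  "rygbkyfqjm" -> "rygbkyfqjm" -> "mjqfykbgyr" -> "nkrgzlchzs" -> "NKRGZLCHZS" -> "KRGZLCHZS"
  "jcj" -> "jcj" -> "jcj" -> "kdk" -> "KDK" -> "DK"
  "fzj" -> "fzj" -> "jzf" -> "kag" -> "KAG" -> "AG"
  "kaauzexub" -> "kauzexub" -> "buxezuak" -> "cvyfavbl" -> "CVYFAVBL" -> "VYFAVBL"
  "yiv" -> "yiv" -> "viy" -> "wjz" -> "WJZ" -> "JZ"
  "lkzrq" -> "lkzrq" -> "qrzkl" -> "rsalm" -> "RSALM" -> "SALM"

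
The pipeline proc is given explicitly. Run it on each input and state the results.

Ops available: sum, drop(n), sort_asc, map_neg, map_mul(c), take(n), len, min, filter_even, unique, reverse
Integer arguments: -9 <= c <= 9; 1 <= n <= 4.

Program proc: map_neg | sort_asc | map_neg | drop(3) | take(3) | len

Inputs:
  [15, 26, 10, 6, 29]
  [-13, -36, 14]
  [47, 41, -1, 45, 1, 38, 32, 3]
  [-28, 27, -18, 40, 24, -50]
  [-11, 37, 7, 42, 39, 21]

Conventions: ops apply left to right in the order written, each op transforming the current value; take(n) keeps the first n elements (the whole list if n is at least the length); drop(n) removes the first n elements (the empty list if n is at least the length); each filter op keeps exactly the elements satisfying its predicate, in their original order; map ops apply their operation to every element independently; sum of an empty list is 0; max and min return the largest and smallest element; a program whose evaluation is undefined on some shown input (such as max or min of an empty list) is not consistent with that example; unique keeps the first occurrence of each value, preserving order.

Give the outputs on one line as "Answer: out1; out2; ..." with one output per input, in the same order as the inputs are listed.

Execution, op by op:
  [15, 26, 10, 6, 29] -> [-15, -26, -10, -6, -29] -> [-29, -26, -15, -10, -6] -> [29, 26, 15, 10, 6] -> [10, 6] -> [10, 6] -> 2
  [-13, -36, 14] -> [13, 36, -14] -> [-14, 13, 36] -> [14, -13, -36] -> [] -> [] -> 0
  [47, 41, -1, 45, 1, 38, 32, 3] -> [-47, -41, 1, -45, -1, -38, -32, -3] -> [-47, -45, -41, -38, -32, -3, -1, 1] -> [47, 45, 41, 38, 32, 3, 1, -1] -> [38, 32, 3, 1, -1] -> [38, 32, 3] -> 3
  [-28, 27, -18, 40, 24, -50] -> [28, -27, 18, -40, -24, 50] -> [-40, -27, -24, 18, 28, 50] -> [40, 27, 24, -18, -28, -50] -> [-18, -28, -50] -> [-18, -28, -50] -> 3
  [-11, 37, 7, 42, 39, 21] -> [11, -37, -7, -42, -39, -21] -> [-42, -39, -37, -21, -7, 11] -> [42, 39, 37, 21, 7, -11] -> [21, 7, -11] -> [21, 7, -11] -> 3

2; 0; 3; 3; 3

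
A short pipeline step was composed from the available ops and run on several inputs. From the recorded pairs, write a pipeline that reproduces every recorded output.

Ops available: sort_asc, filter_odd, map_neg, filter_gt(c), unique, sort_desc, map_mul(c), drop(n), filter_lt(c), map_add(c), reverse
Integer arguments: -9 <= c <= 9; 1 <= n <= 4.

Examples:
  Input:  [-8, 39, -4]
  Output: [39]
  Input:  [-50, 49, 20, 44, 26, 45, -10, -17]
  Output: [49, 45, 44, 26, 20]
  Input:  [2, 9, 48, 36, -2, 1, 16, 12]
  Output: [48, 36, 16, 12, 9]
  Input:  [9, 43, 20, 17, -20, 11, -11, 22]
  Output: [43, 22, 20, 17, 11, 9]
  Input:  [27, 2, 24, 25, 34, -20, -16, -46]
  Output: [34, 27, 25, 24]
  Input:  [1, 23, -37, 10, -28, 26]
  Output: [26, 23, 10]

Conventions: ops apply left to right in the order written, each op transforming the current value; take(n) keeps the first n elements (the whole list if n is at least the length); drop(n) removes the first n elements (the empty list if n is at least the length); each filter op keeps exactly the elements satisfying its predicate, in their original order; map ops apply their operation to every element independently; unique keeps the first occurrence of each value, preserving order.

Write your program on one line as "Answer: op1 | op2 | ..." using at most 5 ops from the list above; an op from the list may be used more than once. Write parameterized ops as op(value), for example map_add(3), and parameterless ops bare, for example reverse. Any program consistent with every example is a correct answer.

filter_gt(1) | sort_asc | filter_gt(5) | reverse

Check, running the answer program on each example:
  [-8, 39, -4] -> [39] -> [39] -> [39] -> [39]
  [-50, 49, 20, 44, 26, 45, -10, -17] -> [49, 20, 44, 26, 45] -> [20, 26, 44, 45, 49] -> [20, 26, 44, 45, 49] -> [49, 45, 44, 26, 20]
  [2, 9, 48, 36, -2, 1, 16, 12] -> [2, 9, 48, 36, 16, 12] -> [2, 9, 12, 16, 36, 48] -> [9, 12, 16, 36, 48] -> [48, 36, 16, 12, 9]
  [9, 43, 20, 17, -20, 11, -11, 22] -> [9, 43, 20, 17, 11, 22] -> [9, 11, 17, 20, 22, 43] -> [9, 11, 17, 20, 22, 43] -> [43, 22, 20, 17, 11, 9]
  [27, 2, 24, 25, 34, -20, -16, -46] -> [27, 2, 24, 25, 34] -> [2, 24, 25, 27, 34] -> [24, 25, 27, 34] -> [34, 27, 25, 24]
  [1, 23, -37, 10, -28, 26] -> [23, 10, 26] -> [10, 23, 26] -> [10, 23, 26] -> [26, 23, 10]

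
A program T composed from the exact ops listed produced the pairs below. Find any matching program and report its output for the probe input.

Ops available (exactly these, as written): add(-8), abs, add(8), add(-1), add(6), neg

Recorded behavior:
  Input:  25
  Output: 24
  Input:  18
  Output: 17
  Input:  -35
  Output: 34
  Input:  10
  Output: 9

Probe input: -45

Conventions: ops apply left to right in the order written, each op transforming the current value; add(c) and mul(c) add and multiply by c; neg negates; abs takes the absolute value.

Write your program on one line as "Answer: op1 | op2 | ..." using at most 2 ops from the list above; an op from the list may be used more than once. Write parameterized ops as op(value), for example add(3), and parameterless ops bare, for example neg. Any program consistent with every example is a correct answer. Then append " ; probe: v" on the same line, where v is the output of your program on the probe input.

abs | add(-1) ; probe: 44

Check, running the answer program on each example:
  25 -> 25 -> 24
  18 -> 18 -> 17
  -35 -> 35 -> 34
  10 -> 10 -> 9
  probe: -45 -> 45 -> 44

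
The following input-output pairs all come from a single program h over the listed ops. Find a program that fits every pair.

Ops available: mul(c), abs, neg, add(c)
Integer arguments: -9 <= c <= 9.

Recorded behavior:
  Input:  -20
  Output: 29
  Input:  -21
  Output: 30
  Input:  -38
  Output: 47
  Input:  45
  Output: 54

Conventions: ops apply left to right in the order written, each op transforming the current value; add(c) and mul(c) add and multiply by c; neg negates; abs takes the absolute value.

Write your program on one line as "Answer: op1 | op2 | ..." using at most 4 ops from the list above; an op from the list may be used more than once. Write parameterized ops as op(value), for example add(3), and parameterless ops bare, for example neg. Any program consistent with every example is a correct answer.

neg | abs | add(9)

Check, running the answer program on each example:
  -20 -> 20 -> 20 -> 29
  -21 -> 21 -> 21 -> 30
  -38 -> 38 -> 38 -> 47
  45 -> -45 -> 45 -> 54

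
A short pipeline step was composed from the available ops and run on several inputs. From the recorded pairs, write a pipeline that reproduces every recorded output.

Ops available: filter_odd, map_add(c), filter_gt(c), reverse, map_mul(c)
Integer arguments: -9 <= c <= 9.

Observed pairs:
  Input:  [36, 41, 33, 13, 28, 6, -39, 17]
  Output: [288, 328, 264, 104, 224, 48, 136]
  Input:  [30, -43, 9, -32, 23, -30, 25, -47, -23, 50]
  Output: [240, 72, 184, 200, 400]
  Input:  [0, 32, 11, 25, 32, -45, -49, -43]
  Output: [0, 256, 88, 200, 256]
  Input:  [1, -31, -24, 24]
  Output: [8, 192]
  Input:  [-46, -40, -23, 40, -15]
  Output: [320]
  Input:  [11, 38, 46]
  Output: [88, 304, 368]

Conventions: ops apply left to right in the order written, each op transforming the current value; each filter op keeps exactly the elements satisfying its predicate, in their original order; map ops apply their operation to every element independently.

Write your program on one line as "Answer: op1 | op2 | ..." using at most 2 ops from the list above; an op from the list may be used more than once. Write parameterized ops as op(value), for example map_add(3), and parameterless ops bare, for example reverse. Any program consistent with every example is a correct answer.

map_mul(8) | filter_gt(-7)

Check, running the answer program on each example:
  [36, 41, 33, 13, 28, 6, -39, 17] -> [288, 328, 264, 104, 224, 48, -312, 136] -> [288, 328, 264, 104, 224, 48, 136]
  [30, -43, 9, -32, 23, -30, 25, -47, -23, 50] -> [240, -344, 72, -256, 184, -240, 200, -376, -184, 400] -> [240, 72, 184, 200, 400]
  [0, 32, 11, 25, 32, -45, -49, -43] -> [0, 256, 88, 200, 256, -360, -392, -344] -> [0, 256, 88, 200, 256]
  [1, -31, -24, 24] -> [8, -248, -192, 192] -> [8, 192]
  [-46, -40, -23, 40, -15] -> [-368, -320, -184, 320, -120] -> [320]
  [11, 38, 46] -> [88, 304, 368] -> [88, 304, 368]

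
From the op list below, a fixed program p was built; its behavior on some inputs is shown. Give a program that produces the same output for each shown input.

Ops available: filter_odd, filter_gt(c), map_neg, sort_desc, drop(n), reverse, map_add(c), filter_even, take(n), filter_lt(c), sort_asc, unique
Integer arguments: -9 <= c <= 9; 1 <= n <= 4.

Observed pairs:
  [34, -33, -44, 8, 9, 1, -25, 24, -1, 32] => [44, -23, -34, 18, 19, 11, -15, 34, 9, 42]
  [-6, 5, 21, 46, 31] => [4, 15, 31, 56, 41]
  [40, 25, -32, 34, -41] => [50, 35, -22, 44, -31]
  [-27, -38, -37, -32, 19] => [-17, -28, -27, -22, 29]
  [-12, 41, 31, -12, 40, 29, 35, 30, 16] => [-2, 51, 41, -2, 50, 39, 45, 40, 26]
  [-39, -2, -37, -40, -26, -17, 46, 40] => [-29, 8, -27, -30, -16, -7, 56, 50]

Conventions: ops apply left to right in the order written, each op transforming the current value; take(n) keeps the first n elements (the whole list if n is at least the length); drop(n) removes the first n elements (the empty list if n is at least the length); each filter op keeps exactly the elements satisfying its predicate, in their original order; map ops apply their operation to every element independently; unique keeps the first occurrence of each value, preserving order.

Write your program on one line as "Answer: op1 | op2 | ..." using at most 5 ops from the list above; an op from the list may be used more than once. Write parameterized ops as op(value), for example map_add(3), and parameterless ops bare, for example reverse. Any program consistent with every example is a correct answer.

reverse | map_add(6) | reverse | map_add(3) | map_add(1)

Check, running the answer program on each example:
  [34, -33, -44, 8, 9, 1, -25, 24, -1, 32] -> [32, -1, 24, -25, 1, 9, 8, -44, -33, 34] -> [38, 5, 30, -19, 7, 15, 14, -38, -27, 40] -> [40, -27, -38, 14, 15, 7, -19, 30, 5, 38] -> [43, -24, -35, 17, 18, 10, -16, 33, 8, 41] -> [44, -23, -34, 18, 19, 11, -15, 34, 9, 42]
  [-6, 5, 21, 46, 31] -> [31, 46, 21, 5, -6] -> [37, 52, 27, 11, 0] -> [0, 11, 27, 52, 37] -> [3, 14, 30, 55, 40] -> [4, 15, 31, 56, 41]
  [40, 25, -32, 34, -41] -> [-41, 34, -32, 25, 40] -> [-35, 40, -26, 31, 46] -> [46, 31, -26, 40, -35] -> [49, 34, -23, 43, -32] -> [50, 35, -22, 44, -31]
  [-27, -38, -37, -32, 19] -> [19, -32, -37, -38, -27] -> [25, -26, -31, -32, -21] -> [-21, -32, -31, -26, 25] -> [-18, -29, -28, -23, 28] -> [-17, -28, -27, -22, 29]
  [-12, 41, 31, -12, 40, 29, 35, 30, 16] -> [16, 30, 35, 29, 40, -12, 31, 41, -12] -> [22, 36, 41, 35, 46, -6, 37, 47, -6] -> [-6, 47, 37, -6, 46, 35, 41, 36, 22] -> [-3, 50, 40, -3, 49, 38, 44, 39, 25] -> [-2, 51, 41, -2, 50, 39, 45, 40, 26]
  [-39, -2, -37, -40, -26, -17, 46, 40] -> [40, 46, -17, -26, -40, -37, -2, -39] -> [46, 52, -11, -20, -34, -31, 4, -33] -> [-33, 4, -31, -34, -20, -11, 52, 46] -> [-30, 7, -28, -31, -17, -8, 55, 49] -> [-29, 8, -27, -30, -16, -7, 56, 50]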